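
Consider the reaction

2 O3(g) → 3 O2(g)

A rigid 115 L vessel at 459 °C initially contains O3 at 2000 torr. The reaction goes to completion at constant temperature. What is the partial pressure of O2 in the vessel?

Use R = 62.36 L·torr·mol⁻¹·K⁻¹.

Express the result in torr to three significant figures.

3000 torr

n(O3)₀ = PV/RT = (2000 × 115) / (62.36 × 732.15) = 5.038 mol
n(O2) = (3/2) × 5.038 = 7.557 mol
P(O2) = nRT/V = 7.557 × 62.36 × 732.15 / 115 = 3000 torr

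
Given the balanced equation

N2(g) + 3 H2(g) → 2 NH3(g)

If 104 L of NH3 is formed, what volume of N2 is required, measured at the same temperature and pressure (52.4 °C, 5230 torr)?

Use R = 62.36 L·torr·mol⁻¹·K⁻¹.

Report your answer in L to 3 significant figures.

At constant T and P, gas volumes are in the mole ratio: V(N2) = (1/2) × 104 = 52.00 L

52.0 L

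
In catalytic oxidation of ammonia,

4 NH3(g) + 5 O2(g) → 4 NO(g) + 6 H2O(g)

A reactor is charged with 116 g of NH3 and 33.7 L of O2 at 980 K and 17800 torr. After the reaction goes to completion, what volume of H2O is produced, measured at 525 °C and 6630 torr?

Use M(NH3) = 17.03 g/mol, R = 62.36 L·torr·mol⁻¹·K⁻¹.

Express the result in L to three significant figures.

76.7 L

n(NH3) = 116 / 17.03 = 6.812 mol
n(O2) = PV/RT = (17800 × 33.7) / (62.36 × 980) = 9.816 mol
For 6.812 mol NH3, stoichiometry requires (5/4) × 6.812 = 8.515 mol O2; 9.816 mol is available, so NH3 is limiting.
n(H2O) = (6/4) × 6.812 = 10.22 mol
V(H2O) = nRT/P = 10.22 × 62.36 × 798.15 / 6630 = 76.72 L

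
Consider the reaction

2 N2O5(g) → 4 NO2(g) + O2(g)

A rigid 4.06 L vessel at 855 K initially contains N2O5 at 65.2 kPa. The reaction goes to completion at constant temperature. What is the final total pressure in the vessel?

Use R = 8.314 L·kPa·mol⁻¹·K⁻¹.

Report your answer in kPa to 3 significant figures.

Rigid vessel, constant T ⇒ P scales with total gas moles (2 → 5).
P_final = (5/2) × 65.2 = 163.0 kPa

163 kPa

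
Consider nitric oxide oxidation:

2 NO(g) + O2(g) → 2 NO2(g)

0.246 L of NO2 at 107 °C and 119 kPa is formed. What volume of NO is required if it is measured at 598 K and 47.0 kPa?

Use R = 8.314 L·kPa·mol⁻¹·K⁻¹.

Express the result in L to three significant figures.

n(NO2) = PV/RT = (119 × 0.246) / (8.314 × 380.15) = 0.009262 mol
n(NO) = (2/2) × 0.009262 = 0.009262 mol
V = nRT/P = 0.009262 × 8.314 × 598 / 47.0 = 0.9798 L

0.980 L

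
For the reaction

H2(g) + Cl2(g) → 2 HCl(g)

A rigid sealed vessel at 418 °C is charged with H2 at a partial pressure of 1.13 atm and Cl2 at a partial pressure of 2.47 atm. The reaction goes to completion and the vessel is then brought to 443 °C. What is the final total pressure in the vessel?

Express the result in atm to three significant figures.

With V and T fixed, P_i ∝ n_i, so the mole ratios apply directly to partial pressures at 418 °C.
P(Cl2) required for 1.13 atm of H2 = (1/1) × 1.13 = 1.130 atm; available 2.47 atm, so H2 is limiting.
P(Cl2) remaining = 2.47 − (1/1) × 1.13 = 1.340 atm
P(gaseous products) = (2)/1 × 1.13 = 2.260 atm
P_total at 418 °C = 1.340 + 2.260 = 3.600 atm
Scaling to 443 °C: P = 3.600 × 716.15/691.15 = 3.730 atm

3.73 atm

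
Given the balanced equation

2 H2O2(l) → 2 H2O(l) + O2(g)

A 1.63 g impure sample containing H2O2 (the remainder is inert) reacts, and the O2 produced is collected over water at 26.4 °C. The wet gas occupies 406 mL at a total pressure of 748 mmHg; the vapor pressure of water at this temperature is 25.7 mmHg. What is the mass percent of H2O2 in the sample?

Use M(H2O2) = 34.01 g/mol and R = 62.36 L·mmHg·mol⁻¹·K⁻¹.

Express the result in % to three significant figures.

P(O2) = 748 − 25.7 = 722.3 mmHg
n(O2) = PV/RT = (722.3 × 0.4060) / (62.36 × 299.55) = 0.01570 mol
n(H2O2) = (2/1) × 0.01570 = 0.03140 mol
m(H2O2) = 0.03140 × 34.01 = 1.068 g
%H2O2 = 1.068 / 1.63 × 100 = 65.52%

65.5 %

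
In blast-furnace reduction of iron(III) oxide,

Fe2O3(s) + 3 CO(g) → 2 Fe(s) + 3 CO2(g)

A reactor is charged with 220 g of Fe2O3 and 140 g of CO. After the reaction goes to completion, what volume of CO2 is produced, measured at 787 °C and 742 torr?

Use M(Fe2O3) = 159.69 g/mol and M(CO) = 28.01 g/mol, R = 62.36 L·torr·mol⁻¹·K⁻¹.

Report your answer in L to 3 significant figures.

n(Fe2O3) = 220 / 159.69 = 1.378 mol
n(CO) = 140 / 28.01 = 4.998 mol
For 1.378 mol Fe2O3, stoichiometry requires (3/1) × 1.378 = 4.134 mol CO; 4.998 mol is available, so Fe2O3 is limiting.
n(CO2) = (3/1) × 1.378 = 4.134 mol
V(CO2) = nRT/P = 4.134 × 62.36 × 1060.15 / 742 = 368.3 L

368 L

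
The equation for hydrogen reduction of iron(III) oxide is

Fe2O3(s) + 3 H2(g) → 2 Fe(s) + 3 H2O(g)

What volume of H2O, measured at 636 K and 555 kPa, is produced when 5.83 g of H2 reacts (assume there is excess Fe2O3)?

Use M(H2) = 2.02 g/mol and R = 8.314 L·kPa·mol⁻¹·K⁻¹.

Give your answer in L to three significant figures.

n(H2) = 5.830 / 2.02 = 2.886 mol
n(H2O) = (3/3) × 2.886 = 2.886 mol
V = nRT/P = 2.886 × 8.314 × 636 / 555 = 27.50 L

27.5 L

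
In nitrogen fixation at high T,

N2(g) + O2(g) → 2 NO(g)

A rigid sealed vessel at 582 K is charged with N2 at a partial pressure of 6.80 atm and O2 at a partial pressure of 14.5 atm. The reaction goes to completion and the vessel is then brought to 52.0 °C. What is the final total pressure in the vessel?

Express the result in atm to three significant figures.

At constant V, partial pressures at 582 K are proportional to moles, so apply stoichiometry directly to pressures.
P(O2) required for 6.80 atm of N2 = (1/1) × 6.80 = 6.800 atm; available 14.5 atm, so N2 is limiting.
P(O2) remaining = 14.5 − (1/1) × 6.80 = 7.700 atm
P(gaseous products) = (2)/1 × 6.80 = 13.60 atm
P_total at 582 K = 7.700 + 13.60 = 21.30 atm
Scaling to 52.0 °C: P = 21.30 × 325.15/582 = 11.90 atm

11.9 atm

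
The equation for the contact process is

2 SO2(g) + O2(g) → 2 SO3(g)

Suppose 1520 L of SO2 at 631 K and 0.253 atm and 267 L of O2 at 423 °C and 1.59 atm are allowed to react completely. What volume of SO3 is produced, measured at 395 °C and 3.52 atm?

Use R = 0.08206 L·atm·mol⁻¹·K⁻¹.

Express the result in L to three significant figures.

n(SO2) = PV/RT = (0.253 × 1520) / (0.08206 × 631) = 7.427 mol
n(O2) = PV/RT = (1.59 × 267) / (0.08206 × 696.15) = 7.431 mol
For 7.427 mol SO2, stoichiometry requires (1/2) × 7.427 = 3.713 mol O2; 7.431 mol is available, so SO2 is limiting.
n(SO3) = (2/2) × 7.427 = 7.427 mol
V(SO3) = nRT/P = 7.427 × 0.08206 × 668.15 / 3.52 = 115.7 L

116 L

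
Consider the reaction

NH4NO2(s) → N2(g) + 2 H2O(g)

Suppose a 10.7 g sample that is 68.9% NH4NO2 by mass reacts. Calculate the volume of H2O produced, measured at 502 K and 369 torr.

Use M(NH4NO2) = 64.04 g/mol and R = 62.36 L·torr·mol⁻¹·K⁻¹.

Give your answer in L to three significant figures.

mass of NH4NO2 = 10.7 × 68.9/100 = 7.372 g
n(NH4NO2) = 7.372 / 64.04 = 0.1151 mol
n(H2O) = (2/1) × 0.1151 = 0.2302 mol
V = nRT/P = 0.2302 × 62.36 × 502 / 369 = 19.53 L

19.5 L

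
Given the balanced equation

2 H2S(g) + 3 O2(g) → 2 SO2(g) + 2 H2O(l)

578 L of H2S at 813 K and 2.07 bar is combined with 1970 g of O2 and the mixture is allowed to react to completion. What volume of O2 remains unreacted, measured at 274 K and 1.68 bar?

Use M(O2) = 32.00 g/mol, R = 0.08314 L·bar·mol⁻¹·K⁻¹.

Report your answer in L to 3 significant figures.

475 L

n(H2S) = PV/RT = (2.07 × 578) / (0.08314 × 813) = 17.70 mol
n(O2) = 1970 / 32.00 = 61.56 mol
For 17.70 mol H2S, stoichiometry requires (3/2) × 17.70 = 26.55 mol O2; 61.56 mol is available, so H2S is limiting.
n(O2) consumed = (3/2) × 17.70 = 26.55 mol; remaining = 61.56 − 26.55 = 35.01 mol
V(O2) = nRT/P = 35.01 × 0.08314 × 274 / 1.68 = 474.7 L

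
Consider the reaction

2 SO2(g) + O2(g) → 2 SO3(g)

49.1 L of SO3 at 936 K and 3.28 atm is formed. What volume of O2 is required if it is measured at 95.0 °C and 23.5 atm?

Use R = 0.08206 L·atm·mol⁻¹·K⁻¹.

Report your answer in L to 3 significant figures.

n(SO3) = PV/RT = (3.28 × 49.1) / (0.08206 × 936) = 2.097 mol
n(O2) = (1/2) × 2.097 = 1.048 mol
V = nRT/P = 1.048 × 0.08206 × 368.15 / 23.5 = 1.347 L

1.35 L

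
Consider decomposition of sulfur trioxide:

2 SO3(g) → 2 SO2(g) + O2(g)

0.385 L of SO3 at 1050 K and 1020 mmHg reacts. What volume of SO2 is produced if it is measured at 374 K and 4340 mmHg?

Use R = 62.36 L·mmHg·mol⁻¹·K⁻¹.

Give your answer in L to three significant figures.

n(SO3) = PV/RT = (1020 × 0.385) / (62.36 × 1050) = 0.005997 mol
n(SO2) = (2/2) × 0.005997 = 0.005997 mol
V = nRT/P = 0.005997 × 62.36 × 374 / 4340 = 0.03223 L

0.0322 L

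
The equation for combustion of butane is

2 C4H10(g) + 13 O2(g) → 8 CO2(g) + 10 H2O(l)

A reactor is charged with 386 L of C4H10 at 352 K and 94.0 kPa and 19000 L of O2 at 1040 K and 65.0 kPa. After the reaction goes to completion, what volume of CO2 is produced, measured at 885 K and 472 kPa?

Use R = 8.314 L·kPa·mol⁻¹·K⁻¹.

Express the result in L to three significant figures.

n(C4H10) = PV/RT = (94.0 × 386) / (8.314 × 352) = 12.40 mol
n(O2) = PV/RT = (65.0 × 19000) / (8.314 × 1040) = 142.8 mol
For 12.40 mol C4H10, stoichiometry requires (13/2) × 12.40 = 80.60 mol O2; 142.8 mol is available, so C4H10 is limiting.
n(CO2) = (8/2) × 12.40 = 49.60 mol
V(CO2) = nRT/P = 49.60 × 8.314 × 885 / 472 = 773.2 L

773 L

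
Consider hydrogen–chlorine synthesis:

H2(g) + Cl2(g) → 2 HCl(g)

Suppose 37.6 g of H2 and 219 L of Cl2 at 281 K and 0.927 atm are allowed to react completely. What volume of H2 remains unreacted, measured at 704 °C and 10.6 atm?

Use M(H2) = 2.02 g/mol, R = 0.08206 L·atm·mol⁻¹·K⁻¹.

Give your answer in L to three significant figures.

74.2 L

n(H2) = 37.6 / 2.02 = 18.61 mol
n(Cl2) = PV/RT = (0.927 × 219) / (0.08206 × 281) = 8.804 mol
For 18.61 mol H2, stoichiometry requires (1/1) × 18.61 = 18.61 mol Cl2; 8.804 mol is available, so Cl2 is limiting.
n(H2) consumed = (1/1) × 8.804 = 8.804 mol; remaining = 18.61 − 8.804 = 9.806 mol
V(H2) = nRT/P = 9.806 × 0.08206 × 977.15 / 10.6 = 74.18 L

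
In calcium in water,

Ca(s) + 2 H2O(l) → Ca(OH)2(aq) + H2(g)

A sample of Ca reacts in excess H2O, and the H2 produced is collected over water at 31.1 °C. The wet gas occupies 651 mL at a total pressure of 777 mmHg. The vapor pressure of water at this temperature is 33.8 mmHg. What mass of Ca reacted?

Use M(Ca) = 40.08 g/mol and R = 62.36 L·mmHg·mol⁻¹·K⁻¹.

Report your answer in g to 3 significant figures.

P(H2) = 777 − 33.8 = 743.2 mmHg
n(H2) = PV/RT = (743.2 × 0.6510) / (62.36 × 304.25) = 0.02550 mol
n(Ca) = (1/1) × 0.02550 = 0.02550 mol
m(Ca) = 0.02550 × 40.08 = 1.022 g

1.02 g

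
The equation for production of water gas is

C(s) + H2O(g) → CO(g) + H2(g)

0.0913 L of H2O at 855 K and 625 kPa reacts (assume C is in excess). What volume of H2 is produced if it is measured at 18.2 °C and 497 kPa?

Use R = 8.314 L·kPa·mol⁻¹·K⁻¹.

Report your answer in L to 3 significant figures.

0.0391 L

n(H2O) = PV/RT = (625 × 0.0913) / (8.314 × 855) = 0.008027 mol
n(H2) = (1/1) × 0.008027 = 0.008027 mol
V = nRT/P = 0.008027 × 8.314 × 291.35 / 497 = 0.03912 L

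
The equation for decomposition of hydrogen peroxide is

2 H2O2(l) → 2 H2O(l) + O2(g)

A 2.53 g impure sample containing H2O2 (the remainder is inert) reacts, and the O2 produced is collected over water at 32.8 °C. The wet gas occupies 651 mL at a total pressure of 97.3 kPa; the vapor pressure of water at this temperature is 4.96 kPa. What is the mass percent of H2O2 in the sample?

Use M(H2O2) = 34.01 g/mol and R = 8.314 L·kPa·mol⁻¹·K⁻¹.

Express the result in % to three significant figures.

P(O2) = 97.3 − 4.96 = 92.34 kPa
n(O2) = PV/RT = (92.34 × 0.6510) / (8.314 × 305.95) = 0.02363 mol
n(H2O2) = (2/1) × 0.02363 = 0.04726 mol
m(H2O2) = 0.04726 × 34.01 = 1.607 g
%H2O2 = 1.607 / 2.53 × 100 = 63.52%

63.5 %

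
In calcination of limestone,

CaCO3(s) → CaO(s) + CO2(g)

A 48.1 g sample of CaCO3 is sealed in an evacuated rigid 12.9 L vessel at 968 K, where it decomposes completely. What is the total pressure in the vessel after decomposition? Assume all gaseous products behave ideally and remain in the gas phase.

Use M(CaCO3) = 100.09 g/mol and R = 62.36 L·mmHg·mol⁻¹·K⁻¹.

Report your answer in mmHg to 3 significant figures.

n(CaCO3) = 48.1 / 100.09 = 0.4806 mol
n(gas produced) = (1/1) × 0.4806 = 0.4806 mol
P = nRT/V = 0.4806 × 62.36 × 968 / 12.9 = 2249 mmHg

2250 mmHg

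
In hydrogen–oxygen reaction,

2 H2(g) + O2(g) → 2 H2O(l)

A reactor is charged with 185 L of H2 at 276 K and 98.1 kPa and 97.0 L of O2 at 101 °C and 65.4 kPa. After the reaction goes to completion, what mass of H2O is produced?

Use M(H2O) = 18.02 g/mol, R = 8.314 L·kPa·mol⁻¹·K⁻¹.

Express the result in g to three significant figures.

73.5 g

n(H2) = PV/RT = (98.1 × 185) / (8.314 × 276) = 7.909 mol
n(O2) = PV/RT = (65.4 × 97.0) / (8.314 × 374.15) = 2.039 mol
For 7.909 mol H2, stoichiometry requires (1/2) × 7.909 = 3.954 mol O2; 2.039 mol is available, so O2 is limiting.
n(H2O) = (2/1) × 2.039 = 4.078 mol
m(H2O) = 4.078 × 18.02 = 73.49 g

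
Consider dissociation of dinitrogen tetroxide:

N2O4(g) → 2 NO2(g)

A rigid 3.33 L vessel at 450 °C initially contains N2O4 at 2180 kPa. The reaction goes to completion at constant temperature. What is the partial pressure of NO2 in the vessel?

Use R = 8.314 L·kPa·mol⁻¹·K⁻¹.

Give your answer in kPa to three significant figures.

4360 kPa

n(N2O4)₀ = PV/RT = (2180 × 3.33) / (8.314 × 723.15) = 1.207 mol
n(NO2) = (2/1) × 1.207 = 2.414 mol
P(NO2) = nRT/V = 2.414 × 8.314 × 723.15 / 3.33 = 4358 kPa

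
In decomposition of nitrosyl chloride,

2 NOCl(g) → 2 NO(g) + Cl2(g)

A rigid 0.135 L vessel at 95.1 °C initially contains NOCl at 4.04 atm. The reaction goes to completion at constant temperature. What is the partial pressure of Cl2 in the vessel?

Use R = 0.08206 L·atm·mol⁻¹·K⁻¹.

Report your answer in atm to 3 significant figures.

2.02 atm

n(NOCl)₀ = PV/RT = (4.04 × 0.135) / (0.08206 × 368.25) = 0.01805 mol
n(Cl2) = (1/2) × 0.01805 = 0.009025 mol
P(Cl2) = nRT/V = 0.009025 × 0.08206 × 368.25 / 0.135 = 2.020 atm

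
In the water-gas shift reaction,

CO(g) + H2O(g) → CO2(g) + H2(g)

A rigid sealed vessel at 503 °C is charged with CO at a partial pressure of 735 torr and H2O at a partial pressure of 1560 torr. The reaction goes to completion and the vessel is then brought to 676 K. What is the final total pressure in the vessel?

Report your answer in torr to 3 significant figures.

With V and T fixed, P_i ∝ n_i, so the mole ratios apply directly to partial pressures at 503 °C.
P(H2O) required for 735 torr of CO = (1/1) × 735 = 735.0 torr; available 1560 torr, so CO is limiting.
P(H2O) remaining = 1560 − (1/1) × 735 = 825.0 torr
P(gaseous products) = (1+1)/1 × 735 = 1470 torr
P_total at 503 °C = 825.0 + 1470 = 2295 torr
Scaling to 676 K: P = 2295 × 676/776.15 = 1999 torr

2000 torr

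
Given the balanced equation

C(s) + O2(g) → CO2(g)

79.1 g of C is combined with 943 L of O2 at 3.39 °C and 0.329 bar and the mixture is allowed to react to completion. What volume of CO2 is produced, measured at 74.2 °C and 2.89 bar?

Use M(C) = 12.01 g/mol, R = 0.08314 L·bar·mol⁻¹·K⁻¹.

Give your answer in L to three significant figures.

65.8 L

n(C) = 79.1 / 12.01 = 6.586 mol
n(O2) = PV/RT = (0.329 × 943) / (0.08314 × 276.54) = 13.49 mol
For 6.586 mol C, stoichiometry requires (1/1) × 6.586 = 6.586 mol O2; 13.49 mol is available, so C is limiting.
n(CO2) = (1/1) × 6.586 = 6.586 mol
V(CO2) = nRT/P = 6.586 × 0.08314 × 347.35 / 2.89 = 65.81 L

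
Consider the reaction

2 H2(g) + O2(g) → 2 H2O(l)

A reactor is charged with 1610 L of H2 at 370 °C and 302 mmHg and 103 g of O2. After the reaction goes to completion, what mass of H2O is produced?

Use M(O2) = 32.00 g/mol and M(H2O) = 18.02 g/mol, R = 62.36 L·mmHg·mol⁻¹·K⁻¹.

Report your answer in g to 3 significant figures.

116 g

n(H2) = PV/RT = (302 × 1610) / (62.36 × 643.15) = 12.12 mol
n(O2) = 103 / 32.00 = 3.219 mol
For 12.12 mol H2, stoichiometry requires (1/2) × 12.12 = 6.060 mol O2; 3.219 mol is available, so O2 is limiting.
n(H2O) = (2/1) × 3.219 = 6.438 mol
m(H2O) = 6.438 × 18.02 = 116.0 g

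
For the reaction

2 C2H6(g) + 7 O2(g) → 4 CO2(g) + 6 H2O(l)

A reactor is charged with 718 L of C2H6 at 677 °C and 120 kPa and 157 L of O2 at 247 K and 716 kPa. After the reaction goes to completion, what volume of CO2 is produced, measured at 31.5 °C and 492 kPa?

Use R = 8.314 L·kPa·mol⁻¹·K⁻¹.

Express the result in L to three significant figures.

112 L

n(C2H6) = PV/RT = (120 × 718) / (8.314 × 950.15) = 10.91 mol
n(O2) = PV/RT = (716 × 157) / (8.314 × 247) = 54.74 mol
For 10.91 mol C2H6, stoichiometry requires (7/2) × 10.91 = 38.19 mol O2; 54.74 mol is available, so C2H6 is limiting.
n(CO2) = (4/2) × 10.91 = 21.82 mol
V(CO2) = nRT/P = 21.82 × 8.314 × 304.65 / 492 = 112.3 L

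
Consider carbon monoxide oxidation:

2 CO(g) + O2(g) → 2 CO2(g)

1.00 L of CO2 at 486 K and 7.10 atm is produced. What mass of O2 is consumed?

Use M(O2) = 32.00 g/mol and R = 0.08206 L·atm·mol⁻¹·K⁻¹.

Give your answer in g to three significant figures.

n(CO2) = PV/RT = (7.10 × 1.00) / (0.08206 × 486) = 0.1780 mol
n(O2) = (1/2) × 0.1780 = 0.08900 mol
m(O2) = 0.08900 × 32.00 = 2.848 g

2.85 g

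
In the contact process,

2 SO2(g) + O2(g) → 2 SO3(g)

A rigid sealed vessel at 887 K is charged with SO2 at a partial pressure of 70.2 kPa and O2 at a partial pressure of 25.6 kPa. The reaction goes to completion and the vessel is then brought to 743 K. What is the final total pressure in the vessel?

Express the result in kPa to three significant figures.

Because the vessel is rigid and T is held at 887 K, work the stoichiometry in partial pressures (P_i = n_iRT/V).
P(O2) required for 70.2 kPa of SO2 = (1/2) × 70.2 = 35.10 kPa; available 25.6 kPa, so O2 is limiting.
P(SO2) remaining = 70.2 − (2/1) × 25.6 = 19.00 kPa
P(gaseous products) = (2)/1 × 25.6 = 51.20 kPa
P_total at 887 K = 19.00 + 51.20 = 70.20 kPa
Scaling to 743 K: P = 70.20 × 743/887 = 58.80 kPa

58.8 kPa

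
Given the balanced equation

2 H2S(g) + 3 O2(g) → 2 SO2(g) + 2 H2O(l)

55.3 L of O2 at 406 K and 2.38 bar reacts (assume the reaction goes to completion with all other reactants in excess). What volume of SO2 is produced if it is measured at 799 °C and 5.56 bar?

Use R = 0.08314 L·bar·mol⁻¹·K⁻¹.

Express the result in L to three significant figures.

41.7 L

n(O2) = PV/RT = (2.38 × 55.3) / (0.08314 × 406) = 3.899 mol
n(SO2) = (2/3) × 3.899 = 2.599 mol
V = nRT/P = 2.599 × 0.08314 × 1072.15 / 5.56 = 41.67 L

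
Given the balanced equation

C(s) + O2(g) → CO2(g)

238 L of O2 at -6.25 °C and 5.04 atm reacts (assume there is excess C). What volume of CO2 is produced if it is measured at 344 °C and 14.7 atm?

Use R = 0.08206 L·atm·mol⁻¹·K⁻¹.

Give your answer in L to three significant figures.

189 L

n(O2) = PV/RT = (5.04 × 238) / (0.08206 × 266.9) = 54.77 mol
n(CO2) = (1/1) × 54.77 = 54.77 mol
V = nRT/P = 54.77 × 0.08206 × 617.15 / 14.7 = 188.7 L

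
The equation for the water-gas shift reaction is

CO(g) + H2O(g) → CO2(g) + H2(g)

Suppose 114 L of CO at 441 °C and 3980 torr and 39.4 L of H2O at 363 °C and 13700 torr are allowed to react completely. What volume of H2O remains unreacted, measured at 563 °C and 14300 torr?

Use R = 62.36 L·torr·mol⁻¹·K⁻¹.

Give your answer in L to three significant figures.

12.5 L

n(CO) = PV/RT = (3980 × 114) / (62.36 × 714.15) = 10.19 mol
n(H2O) = PV/RT = (13700 × 39.4) / (62.36 × 636.15) = 13.61 mol
For 10.19 mol CO, stoichiometry requires (1/1) × 10.19 = 10.19 mol H2O; 13.61 mol is available, so CO is limiting.
n(H2O) consumed = (1/1) × 10.19 = 10.19 mol; remaining = 13.61 − 10.19 = 3.420 mol
V(H2O) = nRT/P = 3.420 × 62.36 × 836.15 / 14300 = 12.47 L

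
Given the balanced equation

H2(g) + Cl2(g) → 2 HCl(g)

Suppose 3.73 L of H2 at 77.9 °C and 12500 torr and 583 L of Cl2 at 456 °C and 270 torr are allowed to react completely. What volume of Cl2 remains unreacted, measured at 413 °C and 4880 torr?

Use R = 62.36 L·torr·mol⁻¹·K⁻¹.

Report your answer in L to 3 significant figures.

n(H2) = PV/RT = (12500 × 3.73) / (62.36 × 351.05) = 2.130 mol
n(Cl2) = PV/RT = (270 × 583) / (62.36 × 729.15) = 3.462 mol
For 2.130 mol H2, stoichiometry requires (1/1) × 2.130 = 2.130 mol Cl2; 3.462 mol is available, so H2 is limiting.
n(Cl2) consumed = (1/1) × 2.130 = 2.130 mol; remaining = 3.462 − 2.130 = 1.332 mol
V(Cl2) = nRT/P = 1.332 × 62.36 × 686.15 / 4880 = 11.68 L

11.7 L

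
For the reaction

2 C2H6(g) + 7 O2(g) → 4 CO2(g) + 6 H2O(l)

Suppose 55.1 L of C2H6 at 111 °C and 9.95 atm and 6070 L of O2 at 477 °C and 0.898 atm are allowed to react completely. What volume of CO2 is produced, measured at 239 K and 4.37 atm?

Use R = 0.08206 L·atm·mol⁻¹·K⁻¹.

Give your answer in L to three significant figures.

n(C2H6) = PV/RT = (9.95 × 55.1) / (0.08206 × 384.15) = 17.39 mol
n(O2) = PV/RT = (0.898 × 6070) / (0.08206 × 750.15) = 88.55 mol
For 17.39 mol C2H6, stoichiometry requires (7/2) × 17.39 = 60.87 mol O2; 88.55 mol is available, so C2H6 is limiting.
n(CO2) = (4/2) × 17.39 = 34.78 mol
V(CO2) = nRT/P = 34.78 × 0.08206 × 239 / 4.37 = 156.1 L

156 L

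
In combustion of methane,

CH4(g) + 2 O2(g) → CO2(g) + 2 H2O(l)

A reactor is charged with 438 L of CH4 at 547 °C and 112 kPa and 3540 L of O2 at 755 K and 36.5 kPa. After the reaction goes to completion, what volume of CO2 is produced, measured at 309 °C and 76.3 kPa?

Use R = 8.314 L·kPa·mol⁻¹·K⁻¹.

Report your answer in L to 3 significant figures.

456 L

n(CH4) = PV/RT = (112 × 438) / (8.314 × 820.15) = 7.194 mol
n(O2) = PV/RT = (36.5 × 3540) / (8.314 × 755) = 20.58 mol
For 7.194 mol CH4, stoichiometry requires (2/1) × 7.194 = 14.39 mol O2; 20.58 mol is available, so CH4 is limiting.
n(CO2) = (1/1) × 7.194 = 7.194 mol
V(CO2) = nRT/P = 7.194 × 8.314 × 582.15 / 76.3 = 456.3 L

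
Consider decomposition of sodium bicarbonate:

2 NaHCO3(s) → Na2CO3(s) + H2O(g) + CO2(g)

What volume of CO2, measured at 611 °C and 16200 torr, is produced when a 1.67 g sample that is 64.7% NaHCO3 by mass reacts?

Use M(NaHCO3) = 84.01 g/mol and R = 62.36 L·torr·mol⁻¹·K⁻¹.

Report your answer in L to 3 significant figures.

mass of NaHCO3 = 1.67 × 64.7/100 = 1.080 g
n(NaHCO3) = 1.080 / 84.01 = 0.01286 mol
n(CO2) = (1/2) × 0.01286 = 0.006430 mol
V = nRT/P = 0.006430 × 62.36 × 884.15 / 16200 = 0.02188 L

0.0219 L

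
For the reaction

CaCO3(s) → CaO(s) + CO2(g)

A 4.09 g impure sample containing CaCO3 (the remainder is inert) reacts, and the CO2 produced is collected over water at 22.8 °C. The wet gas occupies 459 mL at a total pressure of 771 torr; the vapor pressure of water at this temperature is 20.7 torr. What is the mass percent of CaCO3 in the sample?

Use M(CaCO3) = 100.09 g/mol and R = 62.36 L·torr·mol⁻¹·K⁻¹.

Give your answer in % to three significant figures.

P(CO2) = 771 − 20.7 = 750.3 torr
n(CO2) = PV/RT = (750.3 × 0.4590) / (62.36 × 295.95) = 0.01866 mol
n(CaCO3) = (1/1) × 0.01866 = 0.01866 mol
m(CaCO3) = 0.01866 × 100.09 = 1.868 g
%CaCO3 = 1.868 / 4.09 × 100 = 45.67%

45.7 %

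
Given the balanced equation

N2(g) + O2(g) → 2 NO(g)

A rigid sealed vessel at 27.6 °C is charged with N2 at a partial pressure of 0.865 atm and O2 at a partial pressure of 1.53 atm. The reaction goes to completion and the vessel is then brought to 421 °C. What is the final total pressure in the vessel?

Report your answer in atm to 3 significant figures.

With V and T fixed, P_i ∝ n_i, so the mole ratios apply directly to partial pressures at 27.6 °C.
P(O2) required for 0.865 atm of N2 = (1/1) × 0.865 = 0.8650 atm; available 1.53 atm, so N2 is limiting.
P(O2) remaining = 1.53 − (1/1) × 0.865 = 0.6650 atm
P(gaseous products) = (2)/1 × 0.865 = 1.730 atm
P_total at 27.6 °C = 0.6650 + 1.730 = 2.395 atm
Scaling to 421 °C: P = 2.395 × 694.15/300.75 = 5.528 atm

5.53 atm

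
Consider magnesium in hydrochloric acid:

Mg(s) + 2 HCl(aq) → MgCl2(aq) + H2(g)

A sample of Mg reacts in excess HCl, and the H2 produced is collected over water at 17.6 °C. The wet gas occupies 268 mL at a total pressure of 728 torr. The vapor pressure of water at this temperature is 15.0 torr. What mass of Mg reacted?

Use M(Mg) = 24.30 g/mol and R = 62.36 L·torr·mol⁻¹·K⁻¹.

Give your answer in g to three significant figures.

P(H2) = 728 − 15.0 = 713.0 torr
n(H2) = PV/RT = (713.0 × 0.2680) / (62.36 × 290.75) = 0.01054 mol
n(Mg) = (1/1) × 0.01054 = 0.01054 mol
m(Mg) = 0.01054 × 24.30 = 0.2561 g

0.256 g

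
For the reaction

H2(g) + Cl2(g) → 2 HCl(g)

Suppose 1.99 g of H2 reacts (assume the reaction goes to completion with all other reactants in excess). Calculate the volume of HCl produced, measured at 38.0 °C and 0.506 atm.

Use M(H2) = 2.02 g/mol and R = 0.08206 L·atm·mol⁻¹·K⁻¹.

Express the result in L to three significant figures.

n(H2) = 1.990 / 2.02 = 0.9851 mol
n(HCl) = (2/1) × 0.9851 = 1.970 mol
V = nRT/P = 1.970 × 0.08206 × 311.15 / 0.506 = 99.41 L

99.4 L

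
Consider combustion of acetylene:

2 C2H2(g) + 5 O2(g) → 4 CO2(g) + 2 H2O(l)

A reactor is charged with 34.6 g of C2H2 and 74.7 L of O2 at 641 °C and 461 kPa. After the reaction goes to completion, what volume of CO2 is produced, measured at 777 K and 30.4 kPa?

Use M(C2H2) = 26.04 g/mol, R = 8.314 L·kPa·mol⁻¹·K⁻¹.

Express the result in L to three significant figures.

565 L

n(C2H2) = 34.6 / 26.04 = 1.329 mol
n(O2) = PV/RT = (461 × 74.7) / (8.314 × 914.15) = 4.531 mol
For 1.329 mol C2H2, stoichiometry requires (5/2) × 1.329 = 3.322 mol O2; 4.531 mol is available, so C2H2 is limiting.
n(CO2) = (4/2) × 1.329 = 2.658 mol
V(CO2) = nRT/P = 2.658 × 8.314 × 777 / 30.4 = 564.8 L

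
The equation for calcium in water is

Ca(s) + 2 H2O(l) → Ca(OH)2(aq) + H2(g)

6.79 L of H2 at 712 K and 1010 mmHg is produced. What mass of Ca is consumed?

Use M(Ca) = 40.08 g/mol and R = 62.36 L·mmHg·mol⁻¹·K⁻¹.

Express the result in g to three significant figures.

6.19 g

n(H2) = PV/RT = (1010 × 6.79) / (62.36 × 712) = 0.1545 mol
n(Ca) = (1/1) × 0.1545 = 0.1545 mol
m(Ca) = 0.1545 × 40.08 = 6.192 g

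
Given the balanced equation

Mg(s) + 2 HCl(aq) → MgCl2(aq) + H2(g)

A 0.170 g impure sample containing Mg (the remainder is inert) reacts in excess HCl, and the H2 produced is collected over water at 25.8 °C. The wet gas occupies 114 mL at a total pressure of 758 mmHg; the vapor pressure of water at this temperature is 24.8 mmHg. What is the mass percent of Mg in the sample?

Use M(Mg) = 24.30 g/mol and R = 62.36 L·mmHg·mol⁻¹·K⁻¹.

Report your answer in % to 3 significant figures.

64.1 %

P(H2) = 758 − 24.8 = 733.2 mmHg
n(H2) = PV/RT = (733.2 × 0.1140) / (62.36 × 298.95) = 0.004484 mol
n(Mg) = (1/1) × 0.004484 = 0.004484 mol
m(Mg) = 0.004484 × 24.30 = 0.1090 g
%Mg = 0.1090 / 0.170 × 100 = 64.12%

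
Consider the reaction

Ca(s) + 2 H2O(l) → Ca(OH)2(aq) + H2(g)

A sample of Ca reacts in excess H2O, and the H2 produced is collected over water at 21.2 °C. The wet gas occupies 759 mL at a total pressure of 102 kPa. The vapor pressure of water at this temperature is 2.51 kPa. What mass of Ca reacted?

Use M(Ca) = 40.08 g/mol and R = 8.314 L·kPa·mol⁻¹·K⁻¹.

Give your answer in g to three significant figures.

1.24 g

P(H2) = 102 − 2.51 = 99.49 kPa
n(H2) = PV/RT = (99.49 × 0.7590) / (8.314 × 294.35) = 0.03086 mol
n(Ca) = (1/1) × 0.03086 = 0.03086 mol
m(Ca) = 0.03086 × 40.08 = 1.237 g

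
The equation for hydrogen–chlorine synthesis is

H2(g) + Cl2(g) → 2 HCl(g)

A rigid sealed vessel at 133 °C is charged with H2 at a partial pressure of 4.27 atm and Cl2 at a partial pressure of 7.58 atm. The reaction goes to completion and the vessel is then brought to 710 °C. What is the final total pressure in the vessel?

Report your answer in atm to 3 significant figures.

With V and T fixed, P_i ∝ n_i, so the mole ratios apply directly to partial pressures at 133 °C.
P(Cl2) required for 4.27 atm of H2 = (1/1) × 4.27 = 4.270 atm; available 7.58 atm, so H2 is limiting.
P(Cl2) remaining = 7.58 − (1/1) × 4.27 = 3.310 atm
P(gaseous products) = (2)/1 × 4.27 = 8.540 atm
P_total at 133 °C = 3.310 + 8.540 = 11.85 atm
Scaling to 710 °C: P = 11.85 × 983.15/406.15 = 28.68 atm

28.7 atm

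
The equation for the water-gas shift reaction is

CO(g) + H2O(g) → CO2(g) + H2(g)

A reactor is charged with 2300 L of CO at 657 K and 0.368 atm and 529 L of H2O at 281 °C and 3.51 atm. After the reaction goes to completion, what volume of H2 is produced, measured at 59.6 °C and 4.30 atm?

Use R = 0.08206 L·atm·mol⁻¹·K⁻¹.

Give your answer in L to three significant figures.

99.7 L

n(CO) = PV/RT = (0.368 × 2300) / (0.08206 × 657) = 15.70 mol
n(H2O) = PV/RT = (3.51 × 529) / (0.08206 × 554.15) = 40.83 mol
For 15.70 mol CO, stoichiometry requires (1/1) × 15.70 = 15.70 mol H2O; 40.83 mol is available, so CO is limiting.
n(H2) = (1/1) × 15.70 = 15.70 mol
V(H2) = nRT/P = 15.70 × 0.08206 × 332.75 / 4.30 = 99.70 L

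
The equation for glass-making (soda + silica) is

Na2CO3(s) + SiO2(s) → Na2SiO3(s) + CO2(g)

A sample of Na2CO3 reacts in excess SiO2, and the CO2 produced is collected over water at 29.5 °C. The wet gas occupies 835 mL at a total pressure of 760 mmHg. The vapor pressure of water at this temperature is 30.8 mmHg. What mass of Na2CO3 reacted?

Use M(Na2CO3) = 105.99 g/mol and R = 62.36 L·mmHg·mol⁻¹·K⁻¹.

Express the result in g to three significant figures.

P(CO2) = 760 − 30.8 = 729.2 mmHg
n(CO2) = PV/RT = (729.2 × 0.8350) / (62.36 × 302.65) = 0.03226 mol
n(Na2CO3) = (1/1) × 0.03226 = 0.03226 mol
m(Na2CO3) = 0.03226 × 105.99 = 3.419 g

3.42 g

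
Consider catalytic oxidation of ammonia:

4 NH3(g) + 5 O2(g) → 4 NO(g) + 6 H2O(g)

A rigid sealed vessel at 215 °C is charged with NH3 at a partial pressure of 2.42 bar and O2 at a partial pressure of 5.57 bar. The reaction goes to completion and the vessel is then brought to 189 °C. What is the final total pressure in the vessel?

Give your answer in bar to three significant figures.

8.14 bar

With V and T fixed, P_i ∝ n_i, so the mole ratios apply directly to partial pressures at 215 °C.
P(O2) required for 2.42 bar of NH3 = (5/4) × 2.42 = 3.025 bar; available 5.57 bar, so NH3 is limiting.
P(O2) remaining = 5.57 − (5/4) × 2.42 = 2.545 bar
P(gaseous products) = (4+6)/4 × 2.42 = 6.050 bar
P_total at 215 °C = 2.545 + 6.050 = 8.595 bar
Scaling to 189 °C: P = 8.595 × 462.15/488.15 = 8.137 bar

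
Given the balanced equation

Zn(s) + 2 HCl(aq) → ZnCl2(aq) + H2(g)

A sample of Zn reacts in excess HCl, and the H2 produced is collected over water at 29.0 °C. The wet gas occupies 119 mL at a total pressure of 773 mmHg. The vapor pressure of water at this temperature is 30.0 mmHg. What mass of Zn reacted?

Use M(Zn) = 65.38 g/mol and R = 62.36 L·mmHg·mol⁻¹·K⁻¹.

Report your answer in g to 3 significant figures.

P(H2) = 773 − 30.0 = 743.0 mmHg
n(H2) = PV/RT = (743.0 × 0.1190) / (62.36 × 302.15) = 0.004693 mol
n(Zn) = (1/1) × 0.004693 = 0.004693 mol
m(Zn) = 0.004693 × 65.38 = 0.3068 g

0.307 g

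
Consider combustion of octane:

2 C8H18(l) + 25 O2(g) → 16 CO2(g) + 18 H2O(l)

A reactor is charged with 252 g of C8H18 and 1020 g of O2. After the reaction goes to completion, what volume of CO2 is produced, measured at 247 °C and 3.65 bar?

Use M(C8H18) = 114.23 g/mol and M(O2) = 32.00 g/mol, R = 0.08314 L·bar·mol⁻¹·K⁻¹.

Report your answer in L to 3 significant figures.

n(C8H18) = 252 / 114.23 = 2.206 mol
n(O2) = 1020 / 32.00 = 31.88 mol
For 2.206 mol C8H18, stoichiometry requires (25/2) × 2.206 = 27.57 mol O2; 31.88 mol is available, so C8H18 is limiting.
n(CO2) = (16/2) × 2.206 = 17.65 mol
V(CO2) = nRT/P = 17.65 × 0.08314 × 520.15 / 3.65 = 209.1 L

209 L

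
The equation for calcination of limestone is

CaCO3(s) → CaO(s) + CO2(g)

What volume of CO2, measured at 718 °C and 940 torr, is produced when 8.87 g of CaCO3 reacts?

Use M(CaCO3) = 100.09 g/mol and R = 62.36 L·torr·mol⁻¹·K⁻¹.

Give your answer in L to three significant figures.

n(CaCO3) = 8.870 / 100.09 = 0.08862 mol
n(CO2) = (1/1) × 0.08862 = 0.08862 mol
V = nRT/P = 0.08862 × 62.36 × 991.15 / 940 = 5.827 L

5.83 L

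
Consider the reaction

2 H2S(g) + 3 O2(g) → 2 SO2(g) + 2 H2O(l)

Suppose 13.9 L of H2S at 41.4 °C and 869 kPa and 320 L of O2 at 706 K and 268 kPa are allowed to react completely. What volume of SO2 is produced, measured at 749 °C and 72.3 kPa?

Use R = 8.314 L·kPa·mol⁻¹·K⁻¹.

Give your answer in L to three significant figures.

n(H2S) = PV/RT = (869 × 13.9) / (8.314 × 314.55) = 4.619 mol
n(O2) = PV/RT = (268 × 320) / (8.314 × 706) = 14.61 mol
For 4.619 mol H2S, stoichiometry requires (3/2) × 4.619 = 6.928 mol O2; 14.61 mol is available, so H2S is limiting.
n(SO2) = (2/2) × 4.619 = 4.619 mol
V(SO2) = nRT/P = 4.619 × 8.314 × 1022.15 / 72.3 = 542.9 L

543 L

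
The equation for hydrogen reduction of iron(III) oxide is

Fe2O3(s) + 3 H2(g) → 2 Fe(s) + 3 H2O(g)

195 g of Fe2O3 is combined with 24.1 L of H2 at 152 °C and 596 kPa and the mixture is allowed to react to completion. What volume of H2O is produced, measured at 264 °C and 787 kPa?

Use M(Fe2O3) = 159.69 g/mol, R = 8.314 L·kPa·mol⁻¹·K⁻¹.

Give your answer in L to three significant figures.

20.8 L

n(Fe2O3) = 195 / 159.69 = 1.221 mol
n(H2) = PV/RT = (596 × 24.1) / (8.314 × 425.15) = 4.064 mol
For 1.221 mol Fe2O3, stoichiometry requires (3/1) × 1.221 = 3.663 mol H2; 4.064 mol is available, so Fe2O3 is limiting.
n(H2O) = (3/1) × 1.221 = 3.663 mol
V(H2O) = nRT/P = 3.663 × 8.314 × 537.15 / 787 = 20.79 L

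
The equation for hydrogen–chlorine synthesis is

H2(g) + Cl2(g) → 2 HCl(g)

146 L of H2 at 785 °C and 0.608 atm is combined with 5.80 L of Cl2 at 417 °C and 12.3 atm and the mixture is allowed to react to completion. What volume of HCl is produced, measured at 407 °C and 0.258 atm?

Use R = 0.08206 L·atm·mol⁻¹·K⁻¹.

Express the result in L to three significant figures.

n(H2) = PV/RT = (0.608 × 146) / (0.08206 × 1058.15) = 1.022 mol
n(Cl2) = PV/RT = (12.3 × 5.80) / (0.08206 × 690.15) = 1.260 mol
For 1.022 mol H2, stoichiometry requires (1/1) × 1.022 = 1.022 mol Cl2; 1.260 mol is available, so H2 is limiting.
n(HCl) = (2/1) × 1.022 = 2.044 mol
V(HCl) = nRT/P = 2.044 × 0.08206 × 680.15 / 0.258 = 442.2 L

442 L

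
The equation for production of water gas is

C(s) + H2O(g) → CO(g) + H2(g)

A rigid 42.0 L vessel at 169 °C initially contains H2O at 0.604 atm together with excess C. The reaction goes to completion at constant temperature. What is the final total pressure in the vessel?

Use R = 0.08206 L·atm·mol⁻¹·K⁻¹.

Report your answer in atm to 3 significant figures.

Rigid vessel, constant T ⇒ P scales with total gas moles (1 → 2).
P_final = (2/1) × 0.604 = 1.208 atm

1.21 atm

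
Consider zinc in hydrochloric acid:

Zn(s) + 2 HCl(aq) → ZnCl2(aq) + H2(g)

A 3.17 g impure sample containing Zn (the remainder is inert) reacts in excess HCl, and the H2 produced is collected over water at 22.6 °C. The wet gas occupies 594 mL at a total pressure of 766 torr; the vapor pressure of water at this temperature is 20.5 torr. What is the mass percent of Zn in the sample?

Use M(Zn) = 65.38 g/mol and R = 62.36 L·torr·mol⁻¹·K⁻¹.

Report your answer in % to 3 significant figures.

P(H2) = 766 − 20.5 = 745.5 torr
n(H2) = PV/RT = (745.5 × 0.5940) / (62.36 × 295.75) = 0.02401 mol
n(Zn) = (1/1) × 0.02401 = 0.02401 mol
m(Zn) = 0.02401 × 65.38 = 1.570 g
%Zn = 1.570 / 3.17 × 100 = 49.53%

49.5 %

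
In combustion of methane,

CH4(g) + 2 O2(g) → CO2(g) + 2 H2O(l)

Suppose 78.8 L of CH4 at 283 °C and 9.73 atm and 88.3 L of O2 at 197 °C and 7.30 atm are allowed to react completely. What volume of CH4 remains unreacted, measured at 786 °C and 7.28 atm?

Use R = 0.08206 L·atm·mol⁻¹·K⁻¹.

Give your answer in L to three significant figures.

101 L

n(CH4) = PV/RT = (9.73 × 78.8) / (0.08206 × 556.15) = 16.80 mol
n(O2) = PV/RT = (7.30 × 88.3) / (0.08206 × 470.15) = 16.71 mol
For 16.80 mol CH4, stoichiometry requires (2/1) × 16.80 = 33.60 mol O2; 16.71 mol is available, so O2 is limiting.
n(CH4) consumed = (1/2) × 16.71 = 8.355 mol; remaining = 16.80 − 8.355 = 8.445 mol
V(CH4) = nRT/P = 8.445 × 0.08206 × 1059.15 / 7.28 = 100.8 L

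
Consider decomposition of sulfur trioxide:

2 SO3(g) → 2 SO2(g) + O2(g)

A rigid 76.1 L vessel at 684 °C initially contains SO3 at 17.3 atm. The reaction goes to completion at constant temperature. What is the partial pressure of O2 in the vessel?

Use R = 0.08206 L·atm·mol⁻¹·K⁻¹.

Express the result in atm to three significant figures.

8.65 atm

n(SO3)₀ = PV/RT = (17.3 × 76.1) / (0.08206 × 957.15) = 16.76 mol
n(O2) = (1/2) × 16.76 = 8.380 mol
P(O2) = nRT/V = 8.380 × 0.08206 × 957.15 / 76.1 = 8.649 atm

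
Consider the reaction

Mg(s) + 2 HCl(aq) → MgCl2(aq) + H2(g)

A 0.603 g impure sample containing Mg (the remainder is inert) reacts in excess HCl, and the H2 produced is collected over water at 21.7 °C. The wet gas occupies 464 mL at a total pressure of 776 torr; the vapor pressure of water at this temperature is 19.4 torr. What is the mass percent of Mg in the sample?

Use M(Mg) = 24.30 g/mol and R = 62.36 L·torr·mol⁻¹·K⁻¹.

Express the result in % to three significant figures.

76.9 %

P(H2) = 776 − 19.4 = 756.6 torr
n(H2) = PV/RT = (756.6 × 0.4640) / (62.36 × 294.85) = 0.01909 mol
n(Mg) = (1/1) × 0.01909 = 0.01909 mol
m(Mg) = 0.01909 × 24.30 = 0.4639 g
%Mg = 0.4639 / 0.603 × 100 = 76.93%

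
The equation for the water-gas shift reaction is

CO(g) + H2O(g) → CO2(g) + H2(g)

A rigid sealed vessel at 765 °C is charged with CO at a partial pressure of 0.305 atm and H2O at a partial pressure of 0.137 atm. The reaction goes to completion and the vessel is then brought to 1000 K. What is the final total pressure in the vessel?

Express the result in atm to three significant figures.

0.426 atm

At constant V, partial pressures at 765 °C are proportional to moles, so apply stoichiometry directly to pressures.
P(H2O) required for 0.305 atm of CO = (1/1) × 0.305 = 0.3050 atm; available 0.137 atm, so H2O is limiting.
P(CO) remaining = 0.305 − (1/1) × 0.137 = 0.1680 atm
P(gaseous products) = (1+1)/1 × 0.137 = 0.2740 atm
P_total at 765 °C = 0.1680 + 0.2740 = 0.4420 atm
Scaling to 1000 K: P = 0.4420 × 1000/1038.15 = 0.4258 atm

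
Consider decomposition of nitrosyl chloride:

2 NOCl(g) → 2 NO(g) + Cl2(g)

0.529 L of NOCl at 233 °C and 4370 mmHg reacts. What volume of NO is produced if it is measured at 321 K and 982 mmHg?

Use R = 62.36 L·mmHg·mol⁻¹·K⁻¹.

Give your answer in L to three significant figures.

1.49 L

n(NOCl) = PV/RT = (4370 × 0.529) / (62.36 × 506.15) = 0.07324 mol
n(NO) = (2/2) × 0.07324 = 0.07324 mol
V = nRT/P = 0.07324 × 62.36 × 321 / 982 = 1.493 L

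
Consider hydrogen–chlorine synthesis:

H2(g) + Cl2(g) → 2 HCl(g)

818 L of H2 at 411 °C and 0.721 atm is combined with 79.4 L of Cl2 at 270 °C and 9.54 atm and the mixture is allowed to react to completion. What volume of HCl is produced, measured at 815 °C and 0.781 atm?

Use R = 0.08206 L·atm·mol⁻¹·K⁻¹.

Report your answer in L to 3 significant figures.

n(H2) = PV/RT = (0.721 × 818) / (0.08206 × 684.15) = 10.51 mol
n(Cl2) = PV/RT = (9.54 × 79.4) / (0.08206 × 543.15) = 16.99 mol
For 10.51 mol H2, stoichiometry requires (1/1) × 10.51 = 10.51 mol Cl2; 16.99 mol is available, so H2 is limiting.
n(HCl) = (2/1) × 10.51 = 21.02 mol
V(HCl) = nRT/P = 21.02 × 0.08206 × 1088.15 / 0.781 = 2403 L

2400 L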